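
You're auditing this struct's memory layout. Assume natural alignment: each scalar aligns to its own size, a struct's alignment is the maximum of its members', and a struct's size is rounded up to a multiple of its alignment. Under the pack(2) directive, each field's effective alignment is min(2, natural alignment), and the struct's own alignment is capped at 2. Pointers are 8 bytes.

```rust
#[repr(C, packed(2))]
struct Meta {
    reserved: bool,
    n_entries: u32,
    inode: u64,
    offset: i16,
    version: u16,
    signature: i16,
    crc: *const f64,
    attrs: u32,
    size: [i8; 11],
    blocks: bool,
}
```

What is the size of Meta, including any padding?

44

0..1  reserved  (1B, 1-aligned)
1..2  -- padding (1B)
2..6  n_entries  (4B, 2-aligned)
6..14  inode  (8B, 2-aligned)
14..16  offset  (2B, 2-aligned)
16..18  version  (2B, 2-aligned)
18..20  signature  (2B, 2-aligned)
20..28  crc  (8B, 2-aligned)
28..32  attrs  (4B, 2-aligned)
32..43  size  (11B, 1-aligned)
43..44  blocks  (1B, 1-aligned)
sizeof = 44, alignof = 2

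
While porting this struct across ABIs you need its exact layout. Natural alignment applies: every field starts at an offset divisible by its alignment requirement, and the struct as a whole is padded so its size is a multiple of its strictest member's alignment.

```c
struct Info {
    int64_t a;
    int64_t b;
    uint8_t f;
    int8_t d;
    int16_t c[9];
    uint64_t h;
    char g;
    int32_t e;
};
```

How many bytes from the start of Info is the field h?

40

0..8  a  (8B, 8-aligned)
8..16  b  (8B, 8-aligned)
16..17  f  (1B, 1-aligned)
17..18  d  (1B, 1-aligned)
18..36  c  (18B, 2-aligned)
36..40  -- padding (4B)
40..48  h  (8B, 8-aligned)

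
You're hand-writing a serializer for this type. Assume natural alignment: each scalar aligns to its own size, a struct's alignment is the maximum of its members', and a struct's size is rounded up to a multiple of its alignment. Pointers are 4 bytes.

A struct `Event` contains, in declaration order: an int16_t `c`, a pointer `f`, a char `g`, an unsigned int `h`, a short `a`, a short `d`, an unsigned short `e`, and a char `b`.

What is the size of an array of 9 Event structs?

216

c at 0 (size 2, align 2) → ends 2
pad 2 to align 4 for f
f at 4 (size 4, align 4) → ends 8
g at 8 (size 1, align 1) → ends 9
pad 3 to align 4 for h
h at 12 (size 4, align 4) → ends 16
a at 16 (size 2, align 2) → ends 18
d at 18 (size 2, align 2) → ends 20
e at 20 (size 2, align 2) → ends 22
b at 22 (size 1, align 1) → ends 23
tail pad 1 to reach multiple of 4
total 24 bytes, alignment 4
array of 9: 9 × 24 = 216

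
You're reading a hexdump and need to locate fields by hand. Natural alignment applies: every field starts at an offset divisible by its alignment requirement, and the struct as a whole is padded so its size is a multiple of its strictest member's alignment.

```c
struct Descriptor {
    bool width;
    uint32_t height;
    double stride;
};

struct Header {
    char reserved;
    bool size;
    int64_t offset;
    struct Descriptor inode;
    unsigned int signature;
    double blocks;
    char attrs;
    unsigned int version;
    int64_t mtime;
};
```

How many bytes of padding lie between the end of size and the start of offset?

6

Descriptor: width at 0 (size 1, align 1) → ends 1; pad 3 to align 4 for height; height at 4 (size 4, align 4) → ends 8; stride at 8 (size 8, align 8) → ends 16; total 16 bytes, alignment 8
reserved at 0 (size 1, align 1) → ends 1
size at 1 (size 1, align 1) → ends 2
pad 6 to align 8 for offset
offset at 8 (size 8, align 8) → ends 16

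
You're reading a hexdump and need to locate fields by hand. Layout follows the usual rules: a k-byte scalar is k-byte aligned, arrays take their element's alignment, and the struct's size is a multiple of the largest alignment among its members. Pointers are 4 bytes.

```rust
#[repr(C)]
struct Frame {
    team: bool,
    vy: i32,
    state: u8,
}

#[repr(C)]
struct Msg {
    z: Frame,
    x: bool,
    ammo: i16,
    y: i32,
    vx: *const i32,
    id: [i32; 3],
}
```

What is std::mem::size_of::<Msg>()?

Frame: team at 0 (size 1, align 1) → ends 1; pad 3 to align 4 for vy; vy at 4 (size 4, align 4) → ends 8; state at 8 (size 1, align 1) → ends 9; tail pad 3 to reach multiple of 4; total 12 bytes, alignment 4
z at 0 (size 12, align 4) → ends 12
x at 12 (size 1, align 1) → ends 13
pad 1 to align 2 for ammo
ammo at 14 (size 2, align 2) → ends 16
y at 16 (size 4, align 4) → ends 20
vx at 20 (size 4, align 4) → ends 24
id at 24 (size 12, align 4) → ends 36
total 36 bytes, alignment 4

36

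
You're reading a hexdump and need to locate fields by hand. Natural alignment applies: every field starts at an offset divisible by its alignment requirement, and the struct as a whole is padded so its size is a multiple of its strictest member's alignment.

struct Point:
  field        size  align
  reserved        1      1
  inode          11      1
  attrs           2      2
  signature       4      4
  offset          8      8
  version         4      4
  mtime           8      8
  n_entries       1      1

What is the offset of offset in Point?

reserved at 0 (size 1, align 1) → ends 1
inode at 1 (size 11, align 1) → ends 12
attrs at 12 (size 2, align 2) → ends 14
pad 2 to align 4 for signature
signature at 16 (size 4, align 4) → ends 20
pad 4 to align 8 for offset
offset at 24 (size 8, align 8) → ends 32

24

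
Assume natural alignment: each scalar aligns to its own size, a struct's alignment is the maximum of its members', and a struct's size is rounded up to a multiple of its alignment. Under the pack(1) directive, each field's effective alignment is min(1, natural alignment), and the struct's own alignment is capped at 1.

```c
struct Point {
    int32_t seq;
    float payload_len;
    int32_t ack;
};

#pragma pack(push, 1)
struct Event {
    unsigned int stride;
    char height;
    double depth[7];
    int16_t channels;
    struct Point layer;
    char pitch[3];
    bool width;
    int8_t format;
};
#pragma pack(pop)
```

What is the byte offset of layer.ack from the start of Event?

71

Point: 0..4  seq  (4B, 4-aligned); 4..8  payload_len  (4B, 4-aligned); 8..12  ack  (4B, 4-aligned); sizeof = 12, alignof = 4
0..4  stride  (4B, 1-aligned)
4..5  height  (1B, 1-aligned)
5..61  depth  (56B, 1-aligned)
61..63  channels  (2B, 1-aligned)
63..75  layer  (12B, 1-aligned)
within Point: ack at 8
63 + 8 = 71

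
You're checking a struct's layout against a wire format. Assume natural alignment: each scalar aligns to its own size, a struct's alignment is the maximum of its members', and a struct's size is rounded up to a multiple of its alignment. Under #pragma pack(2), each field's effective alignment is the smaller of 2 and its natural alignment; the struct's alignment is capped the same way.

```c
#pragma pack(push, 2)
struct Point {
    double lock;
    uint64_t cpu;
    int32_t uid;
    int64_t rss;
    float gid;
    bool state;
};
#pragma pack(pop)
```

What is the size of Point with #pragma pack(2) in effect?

34

0..8  lock  (8B, 2-aligned)
8..16  cpu  (8B, 2-aligned)
16..20  uid  (4B, 2-aligned)
20..28  rss  (8B, 2-aligned)
28..32  gid  (4B, 2-aligned)
32..33  state  (1B, 1-aligned)
33..34  -- tail padding (1B)
sizeof = 34, alignof = 2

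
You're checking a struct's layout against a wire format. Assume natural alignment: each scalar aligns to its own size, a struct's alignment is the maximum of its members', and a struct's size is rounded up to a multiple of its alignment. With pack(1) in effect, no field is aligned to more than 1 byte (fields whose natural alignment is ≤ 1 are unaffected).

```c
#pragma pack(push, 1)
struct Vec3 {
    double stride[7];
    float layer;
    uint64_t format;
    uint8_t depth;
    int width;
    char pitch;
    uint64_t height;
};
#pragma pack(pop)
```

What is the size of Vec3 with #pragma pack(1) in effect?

82

stride at 0 (size 56, align 1) → ends 56
layer at 56 (size 4, align 1) → ends 60
format at 60 (size 8, align 1) → ends 68
depth at 68 (size 1, align 1) → ends 69
width at 69 (size 4, align 1) → ends 73
pitch at 73 (size 1, align 1) → ends 74
height at 74 (size 8, align 1) → ends 82
total 82 bytes, alignment 1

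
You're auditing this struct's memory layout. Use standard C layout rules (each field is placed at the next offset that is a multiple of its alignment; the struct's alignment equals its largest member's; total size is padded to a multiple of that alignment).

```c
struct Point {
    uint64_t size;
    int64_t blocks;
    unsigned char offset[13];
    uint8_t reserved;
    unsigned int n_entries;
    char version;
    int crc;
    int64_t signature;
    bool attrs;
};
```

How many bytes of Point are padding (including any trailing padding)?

16

size at 0 (size 8, align 8) → ends 8
blocks at 8 (size 8, align 8) → ends 16
offset at 16 (size 13, align 1) → ends 29
reserved at 29 (size 1, align 1) → ends 30
pad 2 to align 4 for n_entries
n_entries at 32 (size 4, align 4) → ends 36
version at 36 (size 1, align 1) → ends 37
pad 3 to align 4 for crc
crc at 40 (size 4, align 4) → ends 44
pad 4 to align 8 for signature
signature at 48 (size 8, align 8) → ends 56
attrs at 56 (size 1, align 1) → ends 57
tail pad 7 to reach multiple of 8
total 64 bytes, alignment 8
data bytes 48, size 64 → padding 16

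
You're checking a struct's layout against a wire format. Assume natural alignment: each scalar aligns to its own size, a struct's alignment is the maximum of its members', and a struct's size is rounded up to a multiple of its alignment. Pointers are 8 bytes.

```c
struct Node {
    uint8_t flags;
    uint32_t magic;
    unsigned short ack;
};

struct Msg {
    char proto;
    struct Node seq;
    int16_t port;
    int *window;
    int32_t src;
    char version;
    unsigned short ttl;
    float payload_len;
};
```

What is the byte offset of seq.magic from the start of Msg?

Node: flags at 0 (size 1, align 1) → ends 1; pad 3 to align 4 for magic; magic at 4 (size 4, align 4) → ends 8; ack at 8 (size 2, align 2) → ends 10; tail pad 2 to reach multiple of 4; total 12 bytes, alignment 4
proto at 0 (size 1, align 1) → ends 1
pad 3 to align 4 for seq
seq at 4 (size 12, align 4) → ends 16
within Node: magic at 4
4 + 4 = 8

8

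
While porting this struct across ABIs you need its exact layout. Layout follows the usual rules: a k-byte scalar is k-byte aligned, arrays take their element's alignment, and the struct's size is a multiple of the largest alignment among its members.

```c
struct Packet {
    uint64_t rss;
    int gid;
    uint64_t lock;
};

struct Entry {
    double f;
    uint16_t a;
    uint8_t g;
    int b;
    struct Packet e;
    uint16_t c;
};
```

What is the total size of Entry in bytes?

48 bytes

Packet: rss at 0 (size 8, align 8) → ends 8; gid at 8 (size 4, align 4) → ends 12; pad 4 to align 8 for lock; lock at 16 (size 8, align 8) → ends 24; total 24 bytes, alignment 8
f at 0 (size 8, align 8) → ends 8
a at 8 (size 2, align 2) → ends 10
g at 10 (size 1, align 1) → ends 11
pad 1 to align 4 for b
b at 12 (size 4, align 4) → ends 16
e at 16 (size 24, align 8) → ends 40
c at 40 (size 2, align 2) → ends 42
tail pad 6 to reach multiple of 8
total 48 bytes, alignment 8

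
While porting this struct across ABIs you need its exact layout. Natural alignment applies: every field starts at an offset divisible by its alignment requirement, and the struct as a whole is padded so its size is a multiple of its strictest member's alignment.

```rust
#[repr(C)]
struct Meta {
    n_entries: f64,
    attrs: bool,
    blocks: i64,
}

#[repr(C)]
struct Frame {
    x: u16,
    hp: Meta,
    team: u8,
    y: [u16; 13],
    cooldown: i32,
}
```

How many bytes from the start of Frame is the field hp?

Meta: 0..8  n_entries  (8B, 8-aligned); 8..9  attrs  (1B, 1-aligned); 9..16  -- padding (7B); 16..24  blocks  (8B, 8-aligned); sizeof = 24, alignof = 8
0..2  x  (2B, 2-aligned)
2..8  -- padding (6B)
8..32  hp  (24B, 8-aligned)

8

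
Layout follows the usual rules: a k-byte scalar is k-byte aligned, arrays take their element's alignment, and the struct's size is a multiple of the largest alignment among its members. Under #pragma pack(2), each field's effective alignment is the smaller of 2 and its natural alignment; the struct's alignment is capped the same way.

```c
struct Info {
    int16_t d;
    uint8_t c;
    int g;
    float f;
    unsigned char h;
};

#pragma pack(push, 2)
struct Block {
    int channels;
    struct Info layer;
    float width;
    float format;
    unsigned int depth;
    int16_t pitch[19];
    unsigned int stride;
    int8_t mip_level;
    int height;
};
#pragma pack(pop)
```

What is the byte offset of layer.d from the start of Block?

Info: @0: d [2B, align 2] → 2; @2: c [1B, align 1] → 3; +1 pad (align 4); @4: g [4B, align 4] → 8; @8: f [4B, align 4] → 12; @12: h [1B, align 1] → 13; +3 tail pad (align 4); size 16, align 4
@0: channels [4B, align 2] → 4
@4: layer [16B, align 2] → 20
within Info: d at 0
4 + 0 = 4

4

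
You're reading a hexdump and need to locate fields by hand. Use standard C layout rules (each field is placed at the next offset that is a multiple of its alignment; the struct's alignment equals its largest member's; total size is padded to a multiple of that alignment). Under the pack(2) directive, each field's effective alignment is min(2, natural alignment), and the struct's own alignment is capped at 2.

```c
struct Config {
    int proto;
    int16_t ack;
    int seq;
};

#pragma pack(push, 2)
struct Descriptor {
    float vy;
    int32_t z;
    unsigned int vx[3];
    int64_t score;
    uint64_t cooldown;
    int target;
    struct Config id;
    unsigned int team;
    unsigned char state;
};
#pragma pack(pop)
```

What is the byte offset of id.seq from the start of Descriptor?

48

Config: proto at 0 (size 4, align 4) → ends 4; ack at 4 (size 2, align 2) → ends 6; pad 2 to align 4 for seq; seq at 8 (size 4, align 4) → ends 12; total 12 bytes, alignment 4
vy at 0 (size 4, align 2) → ends 4
z at 4 (size 4, align 2) → ends 8
vx at 8 (size 12, align 2) → ends 20
score at 20 (size 8, align 2) → ends 28
cooldown at 28 (size 8, align 2) → ends 36
target at 36 (size 4, align 2) → ends 40
id at 40 (size 12, align 2) → ends 52
within Config: seq at 8
40 + 8 = 48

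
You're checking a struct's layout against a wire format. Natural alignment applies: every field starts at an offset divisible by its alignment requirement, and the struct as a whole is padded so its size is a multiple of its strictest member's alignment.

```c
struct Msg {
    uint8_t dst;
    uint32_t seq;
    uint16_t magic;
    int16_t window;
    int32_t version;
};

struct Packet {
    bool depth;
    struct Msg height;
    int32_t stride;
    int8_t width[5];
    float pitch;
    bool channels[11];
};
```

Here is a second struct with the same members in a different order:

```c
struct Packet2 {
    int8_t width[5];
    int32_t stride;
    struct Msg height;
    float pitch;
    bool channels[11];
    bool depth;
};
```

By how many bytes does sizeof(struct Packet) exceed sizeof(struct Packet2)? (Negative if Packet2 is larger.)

Msg: @0: dst [1B, align 1] → 1; +3 pad (align 4); @4: seq [4B, align 4] → 8; @8: magic [2B, align 2] → 10; @10: window [2B, align 2] → 12; @12: version [4B, align 4] → 16; size 16, align 4
@0: depth [1B, align 1] → 1
+3 pad (align 4)
@4: height [16B, align 4] → 20
@20: stride [4B, align 4] → 24
@24: width [5B, align 1] → 29
+3 pad (align 4)
@32: pitch [4B, align 4] → 36
@36: channels [11B, align 1] → 47
+1 tail pad (align 4)
size 48, align 4
— Packet2 —
@0: width [5B, align 1] → 5
+3 pad (align 4)
@8: stride [4B, align 4] → 12
@12: height [16B, align 4] → 28
@28: pitch [4B, align 4] → 32
@32: channels [11B, align 1] → 43
@43: depth [1B, align 1] → 44
size 44, align 4
48 − 44 = 4

4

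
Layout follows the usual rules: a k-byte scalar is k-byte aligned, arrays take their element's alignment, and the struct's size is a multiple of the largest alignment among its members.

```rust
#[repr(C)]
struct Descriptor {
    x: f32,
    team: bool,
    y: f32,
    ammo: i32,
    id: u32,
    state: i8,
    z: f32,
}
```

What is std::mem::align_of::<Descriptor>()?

4

member alignments: x=4, team=1, y=4, ammo=4, id=4, state=1, z=4
max = 4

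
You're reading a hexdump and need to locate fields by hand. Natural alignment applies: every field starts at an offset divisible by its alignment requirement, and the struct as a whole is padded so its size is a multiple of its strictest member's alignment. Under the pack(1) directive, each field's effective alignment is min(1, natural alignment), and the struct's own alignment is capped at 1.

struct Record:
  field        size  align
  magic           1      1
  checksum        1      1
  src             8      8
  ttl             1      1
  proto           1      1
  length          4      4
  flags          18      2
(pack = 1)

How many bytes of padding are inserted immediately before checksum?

0

magic at 0 (size 1, align 1) → ends 1
checksum at 1 (size 1, align 1) → ends 2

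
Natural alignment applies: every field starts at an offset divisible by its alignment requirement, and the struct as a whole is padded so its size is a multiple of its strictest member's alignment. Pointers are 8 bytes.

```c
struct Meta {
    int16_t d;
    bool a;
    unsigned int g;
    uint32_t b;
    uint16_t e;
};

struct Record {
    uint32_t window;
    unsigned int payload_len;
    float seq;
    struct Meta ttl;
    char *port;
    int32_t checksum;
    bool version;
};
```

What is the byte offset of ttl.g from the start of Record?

Meta: d at 0 (size 2, align 2) → ends 2; a at 2 (size 1, align 1) → ends 3; pad 1 to align 4 for g; g at 4 (size 4, align 4) → ends 8; b at 8 (size 4, align 4) → ends 12; e at 12 (size 2, align 2) → ends 14; tail pad 2 to reach multiple of 4; total 16 bytes, alignment 4
window at 0 (size 4, align 4) → ends 4
payload_len at 4 (size 4, align 4) → ends 8
seq at 8 (size 4, align 4) → ends 12
ttl at 12 (size 16, align 4) → ends 28
within Meta: g at 4
12 + 4 = 16

16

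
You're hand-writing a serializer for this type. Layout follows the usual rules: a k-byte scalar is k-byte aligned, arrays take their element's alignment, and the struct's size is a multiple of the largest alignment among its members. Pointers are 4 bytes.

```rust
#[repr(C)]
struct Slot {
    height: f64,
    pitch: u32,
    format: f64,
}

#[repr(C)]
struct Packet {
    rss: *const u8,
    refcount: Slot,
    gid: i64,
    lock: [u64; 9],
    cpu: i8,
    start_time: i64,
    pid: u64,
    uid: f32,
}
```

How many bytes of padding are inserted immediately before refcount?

4

Slot: @0: height [8B, align 8] → 8; @8: pitch [4B, align 4] → 12; +4 pad (align 8); @16: format [8B, align 8] → 24; size 24, align 8
@0: rss [4B, align 4] → 4
+4 pad (align 8)
@8: refcount [24B, align 8] → 32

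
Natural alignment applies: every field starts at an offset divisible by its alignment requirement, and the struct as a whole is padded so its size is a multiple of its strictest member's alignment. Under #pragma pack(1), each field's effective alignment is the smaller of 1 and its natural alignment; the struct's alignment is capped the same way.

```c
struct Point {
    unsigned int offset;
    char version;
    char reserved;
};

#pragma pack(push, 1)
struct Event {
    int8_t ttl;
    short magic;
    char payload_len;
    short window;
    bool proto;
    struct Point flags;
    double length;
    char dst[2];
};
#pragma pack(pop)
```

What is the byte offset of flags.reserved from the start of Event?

12

Point: offset at 0 (size 4, align 4) → ends 4; version at 4 (size 1, align 1) → ends 5; reserved at 5 (size 1, align 1) → ends 6; tail pad 2 to reach multiple of 4; total 8 bytes, alignment 4
ttl at 0 (size 1, align 1) → ends 1
magic at 1 (size 2, align 1) → ends 3
payload_len at 3 (size 1, align 1) → ends 4
window at 4 (size 2, align 1) → ends 6
proto at 6 (size 1, align 1) → ends 7
flags at 7 (size 8, align 1) → ends 15
within Point: reserved at 5
7 + 5 = 12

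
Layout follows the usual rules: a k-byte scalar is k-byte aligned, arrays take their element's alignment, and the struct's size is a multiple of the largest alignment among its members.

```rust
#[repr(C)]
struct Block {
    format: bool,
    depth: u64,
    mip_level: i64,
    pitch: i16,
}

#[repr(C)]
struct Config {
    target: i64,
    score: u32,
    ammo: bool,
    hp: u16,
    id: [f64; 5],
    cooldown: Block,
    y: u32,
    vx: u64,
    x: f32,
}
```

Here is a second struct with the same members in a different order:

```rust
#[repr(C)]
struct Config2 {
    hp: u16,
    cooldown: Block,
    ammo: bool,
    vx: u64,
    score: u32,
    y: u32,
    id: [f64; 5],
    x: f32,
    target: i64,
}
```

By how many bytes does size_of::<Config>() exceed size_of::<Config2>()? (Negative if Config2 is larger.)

-8

Block: 0..1  format  (1B, 1-aligned); 1..8  -- padding (7B); 8..16  depth  (8B, 8-aligned); 16..24  mip_level  (8B, 8-aligned); 24..26  pitch  (2B, 2-aligned); 26..32  -- tail padding (6B); sizeof = 32, alignof = 8
0..8  target  (8B, 8-aligned)
8..12  score  (4B, 4-aligned)
12..13  ammo  (1B, 1-aligned)
13..14  -- padding (1B)
14..16  hp  (2B, 2-aligned)
16..56  id  (40B, 8-aligned)
56..88  cooldown  (32B, 8-aligned)
88..92  y  (4B, 4-aligned)
92..96  -- padding (4B)
96..104  vx  (8B, 8-aligned)
104..108  x  (4B, 4-aligned)
108..112  -- tail padding (4B)
sizeof = 112, alignof = 8
— Config2 —
0..2  hp  (2B, 2-aligned)
2..8  -- padding (6B)
8..40  cooldown  (32B, 8-aligned)
40..41  ammo  (1B, 1-aligned)
41..48  -- padding (7B)
48..56  vx  (8B, 8-aligned)
56..60  score  (4B, 4-aligned)
60..64  y  (4B, 4-aligned)
64..104  id  (40B, 8-aligned)
104..108  x  (4B, 4-aligned)
108..112  -- padding (4B)
112..120  target  (8B, 8-aligned)
sizeof = 120, alignof = 8
112 − 120 = -8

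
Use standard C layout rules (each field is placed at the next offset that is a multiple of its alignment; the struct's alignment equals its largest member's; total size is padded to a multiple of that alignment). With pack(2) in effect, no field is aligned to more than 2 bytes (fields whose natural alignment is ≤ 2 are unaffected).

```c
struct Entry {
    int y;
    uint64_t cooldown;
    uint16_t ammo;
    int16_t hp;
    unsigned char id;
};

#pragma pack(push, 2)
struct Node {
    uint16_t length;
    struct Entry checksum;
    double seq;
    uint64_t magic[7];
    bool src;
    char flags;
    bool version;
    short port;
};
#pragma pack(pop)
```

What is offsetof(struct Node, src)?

90

Entry: @0: y [4B, align 4] → 4; +4 pad (align 8); @8: cooldown [8B, align 8] → 16; @16: ammo [2B, align 2] → 18; @18: hp [2B, align 2] → 20; @20: id [1B, align 1] → 21; +3 tail pad (align 8); size 24, align 8
@0: length [2B, align 2] → 2
@2: checksum [24B, align 2] → 26
@26: seq [8B, align 2] → 34
@34: magic [56B, align 2] → 90
@90: src [1B, align 1] → 91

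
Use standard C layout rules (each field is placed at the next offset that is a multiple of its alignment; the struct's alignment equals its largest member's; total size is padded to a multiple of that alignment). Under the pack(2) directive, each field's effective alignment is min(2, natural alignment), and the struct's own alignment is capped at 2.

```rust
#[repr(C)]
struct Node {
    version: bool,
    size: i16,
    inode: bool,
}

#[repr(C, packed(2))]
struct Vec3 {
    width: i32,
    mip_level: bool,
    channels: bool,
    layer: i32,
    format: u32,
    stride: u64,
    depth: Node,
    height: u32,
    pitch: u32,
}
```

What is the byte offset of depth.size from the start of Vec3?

24

Node: version at 0 (size 1, align 1) → ends 1; pad 1 to align 2 for size; size at 2 (size 2, align 2) → ends 4; inode at 4 (size 1, align 1) → ends 5; tail pad 1 to reach multiple of 2; total 6 bytes, alignment 2
width at 0 (size 4, align 2) → ends 4
mip_level at 4 (size 1, align 1) → ends 5
channels at 5 (size 1, align 1) → ends 6
layer at 6 (size 4, align 2) → ends 10
format at 10 (size 4, align 2) → ends 14
stride at 14 (size 8, align 2) → ends 22
depth at 22 (size 6, align 2) → ends 28
within Node: size at 2
22 + 2 = 24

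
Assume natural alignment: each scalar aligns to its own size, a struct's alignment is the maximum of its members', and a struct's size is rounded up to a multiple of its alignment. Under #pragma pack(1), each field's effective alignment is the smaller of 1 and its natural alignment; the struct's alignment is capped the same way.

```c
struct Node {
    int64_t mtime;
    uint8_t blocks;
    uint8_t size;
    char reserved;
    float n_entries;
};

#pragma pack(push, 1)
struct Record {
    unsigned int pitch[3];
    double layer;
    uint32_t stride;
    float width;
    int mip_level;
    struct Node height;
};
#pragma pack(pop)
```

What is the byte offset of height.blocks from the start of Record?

40

Node: @0: mtime [8B, align 8] → 8; @8: blocks [1B, align 1] → 9; @9: size [1B, align 1] → 10; @10: reserved [1B, align 1] → 11; +1 pad (align 4); @12: n_entries [4B, align 4] → 16; size 16, align 8
@0: pitch [12B, align 1] → 12
@12: layer [8B, align 1] → 20
@20: stride [4B, align 1] → 24
@24: width [4B, align 1] → 28
@28: mip_level [4B, align 1] → 32
@32: height [16B, align 1] → 48
within Node: blocks at 8
32 + 8 = 40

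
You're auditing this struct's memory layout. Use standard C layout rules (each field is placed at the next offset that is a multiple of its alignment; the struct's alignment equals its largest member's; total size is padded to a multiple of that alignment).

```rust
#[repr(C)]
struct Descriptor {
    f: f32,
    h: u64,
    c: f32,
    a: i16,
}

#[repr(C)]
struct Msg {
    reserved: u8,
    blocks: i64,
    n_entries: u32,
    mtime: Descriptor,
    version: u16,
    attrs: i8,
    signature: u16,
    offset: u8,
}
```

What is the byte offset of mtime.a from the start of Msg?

Descriptor: @0: f [4B, align 4] → 4; +4 pad (align 8); @8: h [8B, align 8] → 16; @16: c [4B, align 4] → 20; @20: a [2B, align 2] → 22; +2 tail pad (align 8); size 24, align 8
@0: reserved [1B, align 1] → 1
+7 pad (align 8)
@8: blocks [8B, align 8] → 16
@16: n_entries [4B, align 4] → 20
+4 pad (align 8)
@24: mtime [24B, align 8] → 48
within Descriptor: a at 20
24 + 20 = 44

44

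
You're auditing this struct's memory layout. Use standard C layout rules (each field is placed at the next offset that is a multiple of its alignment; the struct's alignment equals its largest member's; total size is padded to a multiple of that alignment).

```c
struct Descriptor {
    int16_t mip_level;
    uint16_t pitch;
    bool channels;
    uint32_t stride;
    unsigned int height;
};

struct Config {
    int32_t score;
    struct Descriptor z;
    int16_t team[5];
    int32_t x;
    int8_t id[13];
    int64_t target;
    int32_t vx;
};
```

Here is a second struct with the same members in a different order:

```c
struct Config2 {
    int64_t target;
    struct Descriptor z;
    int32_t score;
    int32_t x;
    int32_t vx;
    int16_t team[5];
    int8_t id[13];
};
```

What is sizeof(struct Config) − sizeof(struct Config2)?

Descriptor: 0..2  mip_level  (2B, 2-aligned); 2..4  pitch  (2B, 2-aligned); 4..5  channels  (1B, 1-aligned); 5..8  -- padding (3B); 8..12  stride  (4B, 4-aligned); 12..16  height  (4B, 4-aligned); sizeof = 16, alignof = 4
0..4  score  (4B, 4-aligned)
4..20  z  (16B, 4-aligned)
20..30  team  (10B, 2-aligned)
30..32  -- padding (2B)
32..36  x  (4B, 4-aligned)
36..49  id  (13B, 1-aligned)
49..56  -- padding (7B)
56..64  target  (8B, 8-aligned)
64..68  vx  (4B, 4-aligned)
68..72  -- tail padding (4B)
sizeof = 72, alignof = 8
— Config2 —
0..8  target  (8B, 8-aligned)
8..24  z  (16B, 4-aligned)
24..28  score  (4B, 4-aligned)
28..32  x  (4B, 4-aligned)
32..36  vx  (4B, 4-aligned)
36..46  team  (10B, 2-aligned)
46..59  id  (13B, 1-aligned)
59..64  -- tail padding (5B)
sizeof = 64, alignof = 8
72 − 64 = 8

8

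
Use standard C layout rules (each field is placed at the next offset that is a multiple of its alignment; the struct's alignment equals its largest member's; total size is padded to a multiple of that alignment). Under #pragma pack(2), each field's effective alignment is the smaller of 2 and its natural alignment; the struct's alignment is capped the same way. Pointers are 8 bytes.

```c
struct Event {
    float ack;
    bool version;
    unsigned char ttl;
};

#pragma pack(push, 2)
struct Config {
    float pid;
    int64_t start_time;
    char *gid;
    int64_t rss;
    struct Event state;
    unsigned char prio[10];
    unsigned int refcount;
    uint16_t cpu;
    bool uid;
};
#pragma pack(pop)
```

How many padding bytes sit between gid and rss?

0

Event: ack at 0 (size 4, align 4) → ends 4; version at 4 (size 1, align 1) → ends 5; ttl at 5 (size 1, align 1) → ends 6; tail pad 2 to reach multiple of 4; total 8 bytes, alignment 4
pid at 0 (size 4, align 2) → ends 4
start_time at 4 (size 8, align 2) → ends 12
gid at 12 (size 8, align 2) → ends 20
rss at 20 (size 8, align 2) → ends 28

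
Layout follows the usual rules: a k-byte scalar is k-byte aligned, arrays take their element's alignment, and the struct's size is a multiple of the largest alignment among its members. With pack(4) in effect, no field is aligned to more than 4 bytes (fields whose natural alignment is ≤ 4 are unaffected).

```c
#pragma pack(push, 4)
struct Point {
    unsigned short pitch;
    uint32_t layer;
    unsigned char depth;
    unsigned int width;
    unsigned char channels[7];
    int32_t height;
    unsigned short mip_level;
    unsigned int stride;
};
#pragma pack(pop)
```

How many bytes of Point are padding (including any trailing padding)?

0..2  pitch  (2B, 2-aligned)
2..4  -- padding (2B)
4..8  layer  (4B, 4-aligned)
8..9  depth  (1B, 1-aligned)
9..12  -- padding (3B)
12..16  width  (4B, 4-aligned)
16..23  channels  (7B, 1-aligned)
23..24  -- padding (1B)
24..28  height  (4B, 4-aligned)
28..30  mip_level  (2B, 2-aligned)
30..32  -- padding (2B)
32..36  stride  (4B, 4-aligned)
sizeof = 36, alignof = 4
data bytes 28, size 36 → padding 8

8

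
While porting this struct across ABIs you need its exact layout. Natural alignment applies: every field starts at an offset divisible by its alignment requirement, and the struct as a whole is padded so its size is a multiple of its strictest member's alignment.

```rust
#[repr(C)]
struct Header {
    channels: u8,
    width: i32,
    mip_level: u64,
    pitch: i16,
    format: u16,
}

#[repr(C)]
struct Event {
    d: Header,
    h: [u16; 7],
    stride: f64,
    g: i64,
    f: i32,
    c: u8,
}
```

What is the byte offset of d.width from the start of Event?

Header: 0..1  channels  (1B, 1-aligned); 1..4  -- padding (3B); 4..8  width  (4B, 4-aligned); 8..16  mip_level  (8B, 8-aligned); 16..18  pitch  (2B, 2-aligned); 18..20  format  (2B, 2-aligned); 20..24  -- tail padding (4B); sizeof = 24, alignof = 8
0..24  d  (24B, 8-aligned)
within Header: width at 4
0 + 4 = 4

4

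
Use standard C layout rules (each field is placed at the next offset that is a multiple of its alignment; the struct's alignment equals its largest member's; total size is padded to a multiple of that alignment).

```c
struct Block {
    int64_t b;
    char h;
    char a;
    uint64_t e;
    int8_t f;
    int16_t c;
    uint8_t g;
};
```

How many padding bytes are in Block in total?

10

0..8  b  (8B, 8-aligned)
8..9  h  (1B, 1-aligned)
9..10  a  (1B, 1-aligned)
10..16  -- padding (6B)
16..24  e  (8B, 8-aligned)
24..25  f  (1B, 1-aligned)
25..26  -- padding (1B)
26..28  c  (2B, 2-aligned)
28..29  g  (1B, 1-aligned)
29..32  -- tail padding (3B)
sizeof = 32, alignof = 8
data bytes 22, size 32 → padding 10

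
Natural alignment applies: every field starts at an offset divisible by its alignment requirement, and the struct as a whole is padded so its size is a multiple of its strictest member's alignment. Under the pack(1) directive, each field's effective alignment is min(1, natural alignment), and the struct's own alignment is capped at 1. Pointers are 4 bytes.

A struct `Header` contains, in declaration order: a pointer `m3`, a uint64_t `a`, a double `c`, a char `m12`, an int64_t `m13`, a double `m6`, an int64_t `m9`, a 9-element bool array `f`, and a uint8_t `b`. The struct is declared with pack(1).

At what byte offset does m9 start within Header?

37

m3 at 0 (size 4, align 1) → ends 4
a at 4 (size 8, align 1) → ends 12
c at 12 (size 8, align 1) → ends 20
m12 at 20 (size 1, align 1) → ends 21
m13 at 21 (size 8, align 1) → ends 29
m6 at 29 (size 8, align 1) → ends 37
m9 at 37 (size 8, align 1) → ends 45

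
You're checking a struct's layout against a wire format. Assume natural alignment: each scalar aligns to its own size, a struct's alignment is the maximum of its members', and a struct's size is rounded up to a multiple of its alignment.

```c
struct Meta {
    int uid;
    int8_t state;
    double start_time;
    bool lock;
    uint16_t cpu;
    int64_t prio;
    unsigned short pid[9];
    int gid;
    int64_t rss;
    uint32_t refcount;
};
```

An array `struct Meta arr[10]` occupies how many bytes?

0..4  uid  (4B, 4-aligned)
4..5  state  (1B, 1-aligned)
5..8  -- padding (3B)
8..16  start_time  (8B, 8-aligned)
16..17  lock  (1B, 1-aligned)
17..18  -- padding (1B)
18..20  cpu  (2B, 2-aligned)
20..24  -- padding (4B)
24..32  prio  (8B, 8-aligned)
32..50  pid  (18B, 2-aligned)
50..52  -- padding (2B)
52..56  gid  (4B, 4-aligned)
56..64  rss  (8B, 8-aligned)
64..68  refcount  (4B, 4-aligned)
68..72  -- tail padding (4B)
sizeof = 72, alignof = 8
array of 10: 10 × 72 = 720

720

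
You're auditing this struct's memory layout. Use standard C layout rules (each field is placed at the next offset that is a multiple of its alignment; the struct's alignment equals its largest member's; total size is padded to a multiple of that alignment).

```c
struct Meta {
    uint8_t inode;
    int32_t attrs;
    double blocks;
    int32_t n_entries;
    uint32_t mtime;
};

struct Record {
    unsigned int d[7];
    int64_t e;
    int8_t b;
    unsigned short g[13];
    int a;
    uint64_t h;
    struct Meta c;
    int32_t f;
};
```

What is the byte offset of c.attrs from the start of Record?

84

Meta: 0..1  inode  (1B, 1-aligned); 1..4  -- padding (3B); 4..8  attrs  (4B, 4-aligned); 8..16  blocks  (8B, 8-aligned); 16..20  n_entries  (4B, 4-aligned); 20..24  mtime  (4B, 4-aligned); sizeof = 24, alignof = 8
0..28  d  (28B, 4-aligned)
28..32  -- padding (4B)
32..40  e  (8B, 8-aligned)
40..41  b  (1B, 1-aligned)
41..42  -- padding (1B)
42..68  g  (26B, 2-aligned)
68..72  a  (4B, 4-aligned)
72..80  h  (8B, 8-aligned)
80..104  c  (24B, 8-aligned)
within Meta: attrs at 4
80 + 4 = 84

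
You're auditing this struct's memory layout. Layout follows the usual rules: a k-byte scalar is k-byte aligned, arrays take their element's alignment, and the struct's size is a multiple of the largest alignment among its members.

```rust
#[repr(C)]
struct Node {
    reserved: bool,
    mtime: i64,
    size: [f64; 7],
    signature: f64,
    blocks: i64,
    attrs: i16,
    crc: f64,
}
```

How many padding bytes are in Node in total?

0..1  reserved  (1B, 1-aligned)
1..8  -- padding (7B)
8..16  mtime  (8B, 8-aligned)
16..72  size  (56B, 8-aligned)
72..80  signature  (8B, 8-aligned)
80..88  blocks  (8B, 8-aligned)
88..90  attrs  (2B, 2-aligned)
90..96  -- padding (6B)
96..104  crc  (8B, 8-aligned)
sizeof = 104, alignof = 8
data bytes 91, size 104 → padding 13

13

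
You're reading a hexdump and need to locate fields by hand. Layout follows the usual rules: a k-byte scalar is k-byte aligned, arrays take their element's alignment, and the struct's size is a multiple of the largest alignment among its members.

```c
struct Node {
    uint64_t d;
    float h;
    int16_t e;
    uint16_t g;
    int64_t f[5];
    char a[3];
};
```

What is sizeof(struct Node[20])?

@0: d [8B, align 8] → 8
@8: h [4B, align 4] → 12
@12: e [2B, align 2] → 14
@14: g [2B, align 2] → 16
@16: f [40B, align 8] → 56
@56: a [3B, align 1] → 59
+5 tail pad (align 8)
size 64, align 8
array of 20: 20 × 64 = 1280

1280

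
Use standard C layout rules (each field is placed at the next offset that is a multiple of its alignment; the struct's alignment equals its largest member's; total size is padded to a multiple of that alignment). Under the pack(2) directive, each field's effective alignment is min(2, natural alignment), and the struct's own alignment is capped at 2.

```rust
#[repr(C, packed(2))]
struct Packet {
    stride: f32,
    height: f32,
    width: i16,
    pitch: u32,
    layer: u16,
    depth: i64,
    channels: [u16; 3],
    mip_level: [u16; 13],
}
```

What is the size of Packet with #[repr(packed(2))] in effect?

56

stride at 0 (size 4, align 2) → ends 4
height at 4 (size 4, align 2) → ends 8
width at 8 (size 2, align 2) → ends 10
pitch at 10 (size 4, align 2) → ends 14
layer at 14 (size 2, align 2) → ends 16
depth at 16 (size 8, align 2) → ends 24
channels at 24 (size 6, align 2) → ends 30
mip_level at 30 (size 26, align 2) → ends 56
total 56 bytes, alignment 2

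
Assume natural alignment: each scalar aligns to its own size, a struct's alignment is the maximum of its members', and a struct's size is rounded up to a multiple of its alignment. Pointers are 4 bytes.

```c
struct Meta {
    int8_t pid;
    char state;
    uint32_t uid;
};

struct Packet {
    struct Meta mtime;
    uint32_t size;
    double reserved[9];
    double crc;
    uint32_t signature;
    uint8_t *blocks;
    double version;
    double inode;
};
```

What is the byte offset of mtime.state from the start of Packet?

1

Meta: 0..1  pid  (1B, 1-aligned); 1..2  state  (1B, 1-aligned); 2..4  -- padding (2B); 4..8  uid  (4B, 4-aligned); sizeof = 8, alignof = 4
0..8  mtime  (8B, 4-aligned)
within Meta: state at 1
0 + 1 = 1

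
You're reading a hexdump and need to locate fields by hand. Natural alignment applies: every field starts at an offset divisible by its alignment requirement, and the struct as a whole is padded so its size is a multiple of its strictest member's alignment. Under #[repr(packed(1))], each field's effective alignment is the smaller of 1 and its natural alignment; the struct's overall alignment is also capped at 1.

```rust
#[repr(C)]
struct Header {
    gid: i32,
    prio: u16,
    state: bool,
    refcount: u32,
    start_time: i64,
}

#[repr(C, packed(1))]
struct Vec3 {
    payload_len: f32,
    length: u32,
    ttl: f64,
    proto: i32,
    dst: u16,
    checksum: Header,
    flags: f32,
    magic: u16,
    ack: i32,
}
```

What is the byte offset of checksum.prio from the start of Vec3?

Header: 0..4  gid  (4B, 4-aligned); 4..6  prio  (2B, 2-aligned); 6..7  state  (1B, 1-aligned); 7..8  -- padding (1B); 8..12  refcount  (4B, 4-aligned); 12..16  -- padding (4B); 16..24  start_time  (8B, 8-aligned); sizeof = 24, alignof = 8
0..4  payload_len  (4B, 1-aligned)
4..8  length  (4B, 1-aligned)
8..16  ttl  (8B, 1-aligned)
16..20  proto  (4B, 1-aligned)
20..22  dst  (2B, 1-aligned)
22..46  checksum  (24B, 1-aligned)
within Header: prio at 4
22 + 4 = 26

26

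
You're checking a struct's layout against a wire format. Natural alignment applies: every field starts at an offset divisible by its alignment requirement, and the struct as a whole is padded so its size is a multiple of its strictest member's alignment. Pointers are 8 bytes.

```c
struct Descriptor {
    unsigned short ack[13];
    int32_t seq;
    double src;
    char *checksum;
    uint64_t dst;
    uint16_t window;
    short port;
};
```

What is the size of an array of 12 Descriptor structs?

ack at 0 (size 26, align 2) → ends 26
pad 2 to align 4 for seq
seq at 28 (size 4, align 4) → ends 32
src at 32 (size 8, align 8) → ends 40
checksum at 40 (size 8, align 8) → ends 48
dst at 48 (size 8, align 8) → ends 56
window at 56 (size 2, align 2) → ends 58
port at 58 (size 2, align 2) → ends 60
tail pad 4 to reach multiple of 8
total 64 bytes, alignment 8
array of 12: 12 × 64 = 768

768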